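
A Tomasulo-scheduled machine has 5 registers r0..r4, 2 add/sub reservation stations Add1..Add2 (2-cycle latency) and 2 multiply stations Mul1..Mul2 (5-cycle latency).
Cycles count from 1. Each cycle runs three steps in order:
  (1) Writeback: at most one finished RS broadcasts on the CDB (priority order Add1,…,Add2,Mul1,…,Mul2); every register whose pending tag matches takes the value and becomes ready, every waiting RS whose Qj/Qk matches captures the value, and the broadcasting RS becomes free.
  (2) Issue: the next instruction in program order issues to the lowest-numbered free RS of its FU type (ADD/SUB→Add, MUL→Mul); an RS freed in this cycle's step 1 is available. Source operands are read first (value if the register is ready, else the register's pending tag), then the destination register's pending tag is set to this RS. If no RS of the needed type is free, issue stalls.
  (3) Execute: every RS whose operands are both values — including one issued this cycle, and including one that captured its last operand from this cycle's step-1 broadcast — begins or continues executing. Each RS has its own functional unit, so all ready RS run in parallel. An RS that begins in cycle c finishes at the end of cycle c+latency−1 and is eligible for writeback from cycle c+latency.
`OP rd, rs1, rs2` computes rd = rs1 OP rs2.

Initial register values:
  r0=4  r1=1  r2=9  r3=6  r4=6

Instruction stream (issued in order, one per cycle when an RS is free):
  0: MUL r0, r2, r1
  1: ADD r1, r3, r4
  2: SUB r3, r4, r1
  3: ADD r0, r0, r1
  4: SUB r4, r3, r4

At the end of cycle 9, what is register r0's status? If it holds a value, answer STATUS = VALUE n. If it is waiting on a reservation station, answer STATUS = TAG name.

STATUS = VALUE 21

cycle 1: issue MUL r0<-Mul1 // r0:Mul1,r1:1,r2:9,r3:6,r4:6
cycle 2: issue ADD r1<-Add1 // r0:Mul1,r1:Add1,r2:9,r3:6,r4:6
cycle 3: issue SUB r3<-Add2 // r0:Mul1,r1:Add1,r2:9,r3:Add2,r4:6
cycle 4: CDB Add1=12; issue ADD r0<-Add1 // r0:Add1,r1:12,r2:9,r3:Add2,r4:6
cycle 5: stall // r0:Add1,r1:12,r2:9,r3:Add2,r4:6
cycle 6: CDB Add2=-6; issue SUB r4<-Add2 // r0:Add1,r1:12,r2:9,r3:-6,r4:Add2
cycle 7: CDB Mul1=9 // r0:Add1,r1:12,r2:9,r3:-6,r4:Add2
cycle 8: CDB Add2=-12 // r0:Add1,r1:12,r2:9,r3:-6,r4:-12
cycle 9: CDB Add1=21 // r0:21,r1:12,r2:9,r3:-6,r4:-12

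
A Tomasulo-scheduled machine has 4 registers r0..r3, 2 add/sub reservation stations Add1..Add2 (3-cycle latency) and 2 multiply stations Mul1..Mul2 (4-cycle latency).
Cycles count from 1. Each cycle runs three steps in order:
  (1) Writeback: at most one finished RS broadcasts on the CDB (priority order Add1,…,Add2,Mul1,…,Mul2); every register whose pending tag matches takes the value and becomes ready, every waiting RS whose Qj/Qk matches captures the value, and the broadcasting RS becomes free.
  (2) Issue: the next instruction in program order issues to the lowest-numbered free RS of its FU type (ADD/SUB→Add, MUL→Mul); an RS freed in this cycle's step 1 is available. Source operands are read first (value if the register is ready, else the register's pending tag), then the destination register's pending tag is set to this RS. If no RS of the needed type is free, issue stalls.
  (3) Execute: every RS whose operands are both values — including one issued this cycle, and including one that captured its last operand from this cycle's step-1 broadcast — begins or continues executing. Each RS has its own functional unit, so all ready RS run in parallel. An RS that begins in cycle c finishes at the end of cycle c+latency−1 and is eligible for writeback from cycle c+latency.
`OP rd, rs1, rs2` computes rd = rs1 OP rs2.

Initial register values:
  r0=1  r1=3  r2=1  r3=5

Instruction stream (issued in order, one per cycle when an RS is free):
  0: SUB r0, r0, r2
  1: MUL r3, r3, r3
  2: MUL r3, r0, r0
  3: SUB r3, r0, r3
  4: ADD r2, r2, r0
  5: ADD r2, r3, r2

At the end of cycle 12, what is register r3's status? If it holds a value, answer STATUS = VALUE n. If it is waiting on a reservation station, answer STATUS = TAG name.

c1: issue SUB r0<-Add1 | r0:Add1,r1:3,r2:1,r3:5
c2: issue MUL r3<-Mul1 | r0:Add1,r1:3,r2:1,r3:Mul1
c3: issue MUL r3<-Mul2 | r0:Add1,r1:3,r2:1,r3:Mul2
c4: CDB Add1=0; issue SUB r3<-Add1 | r0:0,r1:3,r2:1,r3:Add1
c5: issue ADD r2<-Add2 | r0:0,r1:3,r2:Add2,r3:Add1
c6: CDB Mul1=25; stall | r0:0,r1:3,r2:Add2,r3:Add1
c7: stall | r0:0,r1:3,r2:Add2,r3:Add1
c8: CDB Add2=1; issue ADD r2<-Add2 | r0:0,r1:3,r2:Add2,r3:Add1
c9: CDB Mul2=0 | r0:0,r1:3,r2:Add2,r3:Add1
c10: - | r0:0,r1:3,r2:Add2,r3:Add1
c11: - | r0:0,r1:3,r2:Add2,r3:Add1
c12: CDB Add1=0 | r0:0,r1:3,r2:Add2,r3:0

STATUS = VALUE 0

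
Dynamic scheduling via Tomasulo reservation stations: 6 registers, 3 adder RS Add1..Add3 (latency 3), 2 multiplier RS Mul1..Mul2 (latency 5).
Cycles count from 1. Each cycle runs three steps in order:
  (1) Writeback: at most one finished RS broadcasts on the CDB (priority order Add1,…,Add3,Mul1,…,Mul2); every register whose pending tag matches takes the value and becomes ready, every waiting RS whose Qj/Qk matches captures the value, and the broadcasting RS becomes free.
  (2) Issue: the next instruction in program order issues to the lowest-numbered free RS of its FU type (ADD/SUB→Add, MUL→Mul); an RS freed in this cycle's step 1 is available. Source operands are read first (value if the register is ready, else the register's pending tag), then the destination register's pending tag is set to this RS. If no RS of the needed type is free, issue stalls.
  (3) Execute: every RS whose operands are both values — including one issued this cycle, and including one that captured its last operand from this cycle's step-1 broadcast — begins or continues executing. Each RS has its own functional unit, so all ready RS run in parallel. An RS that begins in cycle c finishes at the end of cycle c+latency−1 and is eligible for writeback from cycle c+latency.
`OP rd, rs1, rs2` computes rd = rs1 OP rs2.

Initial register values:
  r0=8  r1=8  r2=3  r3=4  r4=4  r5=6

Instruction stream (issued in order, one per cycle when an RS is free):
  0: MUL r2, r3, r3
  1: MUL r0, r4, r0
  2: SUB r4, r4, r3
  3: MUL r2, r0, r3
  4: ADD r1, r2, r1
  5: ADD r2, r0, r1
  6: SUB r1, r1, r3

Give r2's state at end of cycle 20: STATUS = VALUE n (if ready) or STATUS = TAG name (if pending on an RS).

STATUS = VALUE 168

cycle 1: issue MUL r2<-Mul1 // r0:8,r1:8,r2:Mul1,r3:4,r4:4,r5:6
cycle 2: issue MUL r0<-Mul2 // r0:Mul2,r1:8,r2:Mul1,r3:4,r4:4,r5:6
cycle 3: issue SUB r4<-Add1 // r0:Mul2,r1:8,r2:Mul1,r3:4,r4:Add1,r5:6
cycle 4: stall // r0:Mul2,r1:8,r2:Mul1,r3:4,r4:Add1,r5:6
cycle 5: stall // r0:Mul2,r1:8,r2:Mul1,r3:4,r4:Add1,r5:6
cycle 6: CDB Add1=0; stall // r0:Mul2,r1:8,r2:Mul1,r3:4,r4:0,r5:6
cycle 7: CDB Mul1=16; issue MUL r2<-Mul1 // r0:Mul2,r1:8,r2:Mul1,r3:4,r4:0,r5:6
cycle 8: CDB Mul2=32; issue ADD r1<-Add1 // r0:32,r1:Add1,r2:Mul1,r3:4,r4:0,r5:6
cycle 9: issue ADD r2<-Add2 // r0:32,r1:Add1,r2:Add2,r3:4,r4:0,r5:6
cycle 10: issue SUB r1<-Add3 // r0:32,r1:Add3,r2:Add2,r3:4,r4:0,r5:6
cycle 11: - // r0:32,r1:Add3,r2:Add2,r3:4,r4:0,r5:6
cycle 12: - // r0:32,r1:Add3,r2:Add2,r3:4,r4:0,r5:6
cycle 13: CDB Mul1=128 // r0:32,r1:Add3,r2:Add2,r3:4,r4:0,r5:6
cycle 14: - // r0:32,r1:Add3,r2:Add2,r3:4,r4:0,r5:6
cycle 15: - // r0:32,r1:Add3,r2:Add2,r3:4,r4:0,r5:6
cycle 16: CDB Add1=136 // r0:32,r1:Add3,r2:Add2,r3:4,r4:0,r5:6
cycle 17: - // r0:32,r1:Add3,r2:Add2,r3:4,r4:0,r5:6
cycle 18: - // r0:32,r1:Add3,r2:Add2,r3:4,r4:0,r5:6
cycle 19: CDB Add2=168 // r0:32,r1:Add3,r2:168,r3:4,r4:0,r5:6
cycle 20: CDB Add3=132 // r0:32,r1:132,r2:168,r3:4,r4:0,r5:6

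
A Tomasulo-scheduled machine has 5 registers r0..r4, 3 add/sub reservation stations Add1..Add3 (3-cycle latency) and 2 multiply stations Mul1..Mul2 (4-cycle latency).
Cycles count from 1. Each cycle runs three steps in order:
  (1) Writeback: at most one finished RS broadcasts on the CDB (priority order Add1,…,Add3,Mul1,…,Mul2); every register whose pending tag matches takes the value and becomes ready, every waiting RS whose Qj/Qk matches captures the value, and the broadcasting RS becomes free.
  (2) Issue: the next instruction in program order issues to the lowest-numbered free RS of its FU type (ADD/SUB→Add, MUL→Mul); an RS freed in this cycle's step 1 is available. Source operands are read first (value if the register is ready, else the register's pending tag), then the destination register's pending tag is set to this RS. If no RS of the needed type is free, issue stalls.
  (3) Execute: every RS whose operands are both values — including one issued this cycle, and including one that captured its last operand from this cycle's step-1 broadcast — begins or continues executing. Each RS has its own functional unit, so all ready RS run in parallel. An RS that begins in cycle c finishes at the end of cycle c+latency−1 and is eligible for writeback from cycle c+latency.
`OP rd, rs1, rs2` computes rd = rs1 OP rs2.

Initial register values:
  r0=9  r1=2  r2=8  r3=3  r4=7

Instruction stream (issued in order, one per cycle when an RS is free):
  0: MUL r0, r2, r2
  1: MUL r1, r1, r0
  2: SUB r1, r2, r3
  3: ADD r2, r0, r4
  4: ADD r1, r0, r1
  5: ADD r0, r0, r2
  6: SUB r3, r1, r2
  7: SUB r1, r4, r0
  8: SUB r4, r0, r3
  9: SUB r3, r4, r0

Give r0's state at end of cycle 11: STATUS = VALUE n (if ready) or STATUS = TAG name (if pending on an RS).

STATUS = VALUE 135

  c1: issue MUL r0<-Mul1  regs: r0:Mul1,r1:2,r2:8,r3:3,r4:7
  c2: issue MUL r1<-Mul2  regs: r0:Mul1,r1:Mul2,r2:8,r3:3,r4:7
  c3: issue SUB r1<-Add1  regs: r0:Mul1,r1:Add1,r2:8,r3:3,r4:7
  c4: issue ADD r2<-Add2  regs: r0:Mul1,r1:Add1,r2:Add2,r3:3,r4:7
  c5: CDB Mul1=64; issue ADD r1<-Add3  regs: r0:64,r1:Add3,r2:Add2,r3:3,r4:7
  c6: CDB Add1=5; issue ADD r0<-Add1  regs: r0:Add1,r1:Add3,r2:Add2,r3:3,r4:7
  c7: stall  regs: r0:Add1,r1:Add3,r2:Add2,r3:3,r4:7
  c8: CDB Add2=71; issue SUB r3<-Add2  regs: r0:Add1,r1:Add3,r2:71,r3:Add2,r4:7
  c9: CDB Add3=69; issue SUB r1<-Add3  regs: r0:Add1,r1:Add3,r2:71,r3:Add2,r4:7
  c10: CDB Mul2=128; stall  regs: r0:Add1,r1:Add3,r2:71,r3:Add2,r4:7
  c11: CDB Add1=135; issue SUB r4<-Add1  regs: r0:135,r1:Add3,r2:71,r3:Add2,r4:Add1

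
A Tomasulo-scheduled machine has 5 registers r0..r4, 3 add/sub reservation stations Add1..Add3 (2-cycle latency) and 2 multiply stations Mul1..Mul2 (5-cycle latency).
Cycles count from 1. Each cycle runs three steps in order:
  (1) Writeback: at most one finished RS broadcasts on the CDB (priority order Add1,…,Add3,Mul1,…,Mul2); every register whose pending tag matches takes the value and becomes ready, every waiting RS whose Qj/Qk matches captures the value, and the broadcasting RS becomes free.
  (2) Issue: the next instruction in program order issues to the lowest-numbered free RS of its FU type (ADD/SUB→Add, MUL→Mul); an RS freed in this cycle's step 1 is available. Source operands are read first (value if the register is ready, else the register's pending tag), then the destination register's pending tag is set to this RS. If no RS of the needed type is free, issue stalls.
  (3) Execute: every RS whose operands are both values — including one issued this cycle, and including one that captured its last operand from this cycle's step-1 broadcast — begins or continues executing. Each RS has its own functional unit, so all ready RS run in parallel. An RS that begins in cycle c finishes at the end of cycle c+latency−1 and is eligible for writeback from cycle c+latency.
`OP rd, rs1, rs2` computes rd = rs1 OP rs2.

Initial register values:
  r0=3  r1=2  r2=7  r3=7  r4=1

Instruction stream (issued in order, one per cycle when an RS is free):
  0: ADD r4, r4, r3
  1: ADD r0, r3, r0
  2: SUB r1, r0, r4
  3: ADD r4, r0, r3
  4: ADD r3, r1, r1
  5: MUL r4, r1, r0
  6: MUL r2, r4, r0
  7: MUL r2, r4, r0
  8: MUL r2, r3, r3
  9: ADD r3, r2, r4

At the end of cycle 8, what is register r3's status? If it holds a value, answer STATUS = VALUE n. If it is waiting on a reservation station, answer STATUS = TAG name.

STATUS = VALUE 4

c1: issue ADD r4<-Add1 | r0:3,r1:2,r2:7,r3:7,r4:Add1
c2: issue ADD r0<-Add2 | r0:Add2,r1:2,r2:7,r3:7,r4:Add1
c3: CDB Add1=8; issue SUB r1<-Add1 | r0:Add2,r1:Add1,r2:7,r3:7,r4:8
c4: CDB Add2=10; issue ADD r4<-Add2 | r0:10,r1:Add1,r2:7,r3:7,r4:Add2
c5: issue ADD r3<-Add3 | r0:10,r1:Add1,r2:7,r3:Add3,r4:Add2
c6: CDB Add1=2; issue MUL r4<-Mul1 | r0:10,r1:2,r2:7,r3:Add3,r4:Mul1
c7: CDB Add2=17; issue MUL r2<-Mul2 | r0:10,r1:2,r2:Mul2,r3:Add3,r4:Mul1
c8: CDB Add3=4; stall | r0:10,r1:2,r2:Mul2,r3:4,r4:Mul1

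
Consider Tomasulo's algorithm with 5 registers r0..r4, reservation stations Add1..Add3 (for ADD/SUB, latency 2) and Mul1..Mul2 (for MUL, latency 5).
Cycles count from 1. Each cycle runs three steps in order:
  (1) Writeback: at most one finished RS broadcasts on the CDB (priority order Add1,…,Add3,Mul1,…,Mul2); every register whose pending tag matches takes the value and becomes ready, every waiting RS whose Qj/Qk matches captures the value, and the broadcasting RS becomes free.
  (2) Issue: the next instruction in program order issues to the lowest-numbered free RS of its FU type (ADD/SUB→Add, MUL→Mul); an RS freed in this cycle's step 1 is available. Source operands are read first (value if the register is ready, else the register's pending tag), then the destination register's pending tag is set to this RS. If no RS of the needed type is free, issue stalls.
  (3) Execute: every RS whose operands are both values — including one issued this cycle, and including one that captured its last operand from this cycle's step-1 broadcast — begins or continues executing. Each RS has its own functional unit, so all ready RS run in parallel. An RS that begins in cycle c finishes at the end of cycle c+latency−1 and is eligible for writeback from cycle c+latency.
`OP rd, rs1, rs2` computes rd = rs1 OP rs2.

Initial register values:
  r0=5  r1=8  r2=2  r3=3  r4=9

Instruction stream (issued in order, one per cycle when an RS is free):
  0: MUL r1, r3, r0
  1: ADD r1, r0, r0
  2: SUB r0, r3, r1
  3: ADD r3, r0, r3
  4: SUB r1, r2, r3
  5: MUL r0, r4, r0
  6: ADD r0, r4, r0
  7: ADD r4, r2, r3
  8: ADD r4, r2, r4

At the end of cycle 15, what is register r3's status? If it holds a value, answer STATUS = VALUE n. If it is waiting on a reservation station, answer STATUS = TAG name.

STATUS = VALUE -4

cycle 1: issue MUL r1<-Mul1 // r0:5,r1:Mul1,r2:2,r3:3,r4:9
cycle 2: issue ADD r1<-Add1 // r0:5,r1:Add1,r2:2,r3:3,r4:9
cycle 3: issue SUB r0<-Add2 // r0:Add2,r1:Add1,r2:2,r3:3,r4:9
cycle 4: CDB Add1=10; issue ADD r3<-Add1 // r0:Add2,r1:10,r2:2,r3:Add1,r4:9
cycle 5: issue SUB r1<-Add3 // r0:Add2,r1:Add3,r2:2,r3:Add1,r4:9
cycle 6: CDB Add2=-7; issue MUL r0<-Mul2 // r0:Mul2,r1:Add3,r2:2,r3:Add1,r4:9
cycle 7: CDB Mul1=15; issue ADD r0<-Add2 // r0:Add2,r1:Add3,r2:2,r3:Add1,r4:9
cycle 8: CDB Add1=-4; issue ADD r4<-Add1 // r0:Add2,r1:Add3,r2:2,r3:-4,r4:Add1
cycle 9: stall // r0:Add2,r1:Add3,r2:2,r3:-4,r4:Add1
cycle 10: CDB Add1=-2; issue ADD r4<-Add1 // r0:Add2,r1:Add3,r2:2,r3:-4,r4:Add1
cycle 11: CDB Add3=6 // r0:Add2,r1:6,r2:2,r3:-4,r4:Add1
cycle 12: CDB Add1=0 // r0:Add2,r1:6,r2:2,r3:-4,r4:0
cycle 13: CDB Mul2=-63 // r0:Add2,r1:6,r2:2,r3:-4,r4:0
cycle 14: - // r0:Add2,r1:6,r2:2,r3:-4,r4:0
cycle 15: CDB Add2=-54 // r0:-54,r1:6,r2:2,r3:-4,r4:0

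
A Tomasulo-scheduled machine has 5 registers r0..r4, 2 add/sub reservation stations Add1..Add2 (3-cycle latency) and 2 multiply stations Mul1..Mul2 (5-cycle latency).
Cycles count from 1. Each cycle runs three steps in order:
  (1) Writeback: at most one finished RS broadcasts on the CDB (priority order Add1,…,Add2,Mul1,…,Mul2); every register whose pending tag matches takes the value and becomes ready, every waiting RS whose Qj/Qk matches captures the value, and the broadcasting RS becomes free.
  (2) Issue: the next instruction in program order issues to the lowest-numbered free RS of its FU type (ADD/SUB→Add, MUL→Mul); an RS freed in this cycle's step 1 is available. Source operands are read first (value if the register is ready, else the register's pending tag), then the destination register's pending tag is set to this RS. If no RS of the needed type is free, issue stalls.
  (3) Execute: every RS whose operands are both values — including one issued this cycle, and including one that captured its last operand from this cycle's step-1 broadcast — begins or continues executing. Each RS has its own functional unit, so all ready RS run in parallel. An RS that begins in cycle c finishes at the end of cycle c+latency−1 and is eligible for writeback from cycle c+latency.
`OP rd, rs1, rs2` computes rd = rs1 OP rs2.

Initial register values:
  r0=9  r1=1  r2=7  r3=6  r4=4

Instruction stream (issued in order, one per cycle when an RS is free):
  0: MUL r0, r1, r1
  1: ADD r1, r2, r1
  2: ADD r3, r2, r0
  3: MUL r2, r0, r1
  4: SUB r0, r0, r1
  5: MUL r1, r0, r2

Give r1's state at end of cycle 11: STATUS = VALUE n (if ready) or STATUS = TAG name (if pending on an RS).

STATUS = TAG Mul1

cycle 1: issue MUL r0<-Mul1 // r0:Mul1,r1:1,r2:7,r3:6,r4:4
cycle 2: issue ADD r1<-Add1 // r0:Mul1,r1:Add1,r2:7,r3:6,r4:4
cycle 3: issue ADD r3<-Add2 // r0:Mul1,r1:Add1,r2:7,r3:Add2,r4:4
cycle 4: issue MUL r2<-Mul2 // r0:Mul1,r1:Add1,r2:Mul2,r3:Add2,r4:4
cycle 5: CDB Add1=8; issue SUB r0<-Add1 // r0:Add1,r1:8,r2:Mul2,r3:Add2,r4:4
cycle 6: CDB Mul1=1; issue MUL r1<-Mul1 // r0:Add1,r1:Mul1,r2:Mul2,r3:Add2,r4:4
cycle 7: - // r0:Add1,r1:Mul1,r2:Mul2,r3:Add2,r4:4
cycle 8: - // r0:Add1,r1:Mul1,r2:Mul2,r3:Add2,r4:4
cycle 9: CDB Add1=-7 // r0:-7,r1:Mul1,r2:Mul2,r3:Add2,r4:4
cycle 10: CDB Add2=8 // r0:-7,r1:Mul1,r2:Mul2,r3:8,r4:4
cycle 11: CDB Mul2=8 // r0:-7,r1:Mul1,r2:8,r3:8,r4:4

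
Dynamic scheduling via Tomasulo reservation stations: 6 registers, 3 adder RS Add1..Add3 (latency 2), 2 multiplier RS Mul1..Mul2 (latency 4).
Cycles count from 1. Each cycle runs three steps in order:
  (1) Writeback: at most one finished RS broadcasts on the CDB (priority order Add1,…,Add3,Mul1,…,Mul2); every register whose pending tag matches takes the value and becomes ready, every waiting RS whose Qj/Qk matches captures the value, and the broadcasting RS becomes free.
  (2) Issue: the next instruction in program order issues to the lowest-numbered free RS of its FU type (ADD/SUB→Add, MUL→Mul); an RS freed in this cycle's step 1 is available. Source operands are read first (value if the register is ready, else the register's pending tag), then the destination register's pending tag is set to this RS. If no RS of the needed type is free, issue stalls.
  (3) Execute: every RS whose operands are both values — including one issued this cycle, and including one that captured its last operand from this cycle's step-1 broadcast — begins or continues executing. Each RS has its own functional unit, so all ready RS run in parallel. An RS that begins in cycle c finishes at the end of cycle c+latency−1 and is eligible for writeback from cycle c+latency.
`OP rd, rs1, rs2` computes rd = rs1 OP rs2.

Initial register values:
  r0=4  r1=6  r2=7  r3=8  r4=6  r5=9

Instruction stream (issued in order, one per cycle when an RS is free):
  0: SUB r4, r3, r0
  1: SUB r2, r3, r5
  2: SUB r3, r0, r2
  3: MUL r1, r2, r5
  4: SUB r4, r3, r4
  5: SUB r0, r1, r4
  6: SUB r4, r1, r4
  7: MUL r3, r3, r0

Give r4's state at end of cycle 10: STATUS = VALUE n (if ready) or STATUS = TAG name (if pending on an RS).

STATUS = TAG Add3

  c1: issue SUB r4<-Add1  regs: r0:4,r1:6,r2:7,r3:8,r4:Add1,r5:9
  c2: issue SUB r2<-Add2  regs: r0:4,r1:6,r2:Add2,r3:8,r4:Add1,r5:9
  c3: CDB Add1=4; issue SUB r3<-Add1  regs: r0:4,r1:6,r2:Add2,r3:Add1,r4:4,r5:9
  c4: CDB Add2=-1; issue MUL r1<-Mul1  regs: r0:4,r1:Mul1,r2:-1,r3:Add1,r4:4,r5:9
  c5: issue SUB r4<-Add2  regs: r0:4,r1:Mul1,r2:-1,r3:Add1,r4:Add2,r5:9
  c6: CDB Add1=5; issue SUB r0<-Add1  regs: r0:Add1,r1:Mul1,r2:-1,r3:5,r4:Add2,r5:9
  c7: issue SUB r4<-Add3  regs: r0:Add1,r1:Mul1,r2:-1,r3:5,r4:Add3,r5:9
  c8: CDB Add2=1; issue MUL r3<-Mul2  regs: r0:Add1,r1:Mul1,r2:-1,r3:Mul2,r4:Add3,r5:9
  c9: CDB Mul1=-9  regs: r0:Add1,r1:-9,r2:-1,r3:Mul2,r4:Add3,r5:9
  c10: -  regs: r0:Add1,r1:-9,r2:-1,r3:Mul2,r4:Add3,r5:9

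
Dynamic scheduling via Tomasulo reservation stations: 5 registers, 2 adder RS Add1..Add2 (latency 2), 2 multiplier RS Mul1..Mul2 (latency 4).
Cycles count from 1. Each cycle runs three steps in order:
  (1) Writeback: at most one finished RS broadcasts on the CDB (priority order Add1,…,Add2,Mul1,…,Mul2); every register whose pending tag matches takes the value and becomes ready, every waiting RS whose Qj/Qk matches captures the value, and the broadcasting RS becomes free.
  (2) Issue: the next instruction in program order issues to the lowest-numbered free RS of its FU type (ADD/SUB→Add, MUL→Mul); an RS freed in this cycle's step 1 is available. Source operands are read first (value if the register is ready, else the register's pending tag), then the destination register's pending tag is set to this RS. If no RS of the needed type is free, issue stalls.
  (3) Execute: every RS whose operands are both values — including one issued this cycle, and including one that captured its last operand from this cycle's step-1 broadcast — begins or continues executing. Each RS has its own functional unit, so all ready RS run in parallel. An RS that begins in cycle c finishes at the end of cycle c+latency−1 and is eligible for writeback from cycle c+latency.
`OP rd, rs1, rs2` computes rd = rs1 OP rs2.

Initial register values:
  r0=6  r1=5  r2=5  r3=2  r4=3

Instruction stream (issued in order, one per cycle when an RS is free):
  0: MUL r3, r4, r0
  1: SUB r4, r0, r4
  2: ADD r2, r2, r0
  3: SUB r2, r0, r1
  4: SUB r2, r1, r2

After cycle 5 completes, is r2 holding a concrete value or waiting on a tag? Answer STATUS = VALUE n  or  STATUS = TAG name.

STATUS = TAG Add2

  c1: issue MUL r3<-Mul1  regs: r0:6,r1:5,r2:5,r3:Mul1,r4:3
  c2: issue SUB r4<-Add1  regs: r0:6,r1:5,r2:5,r3:Mul1,r4:Add1
  c3: issue ADD r2<-Add2  regs: r0:6,r1:5,r2:Add2,r3:Mul1,r4:Add1
  c4: CDB Add1=3; issue SUB r2<-Add1  regs: r0:6,r1:5,r2:Add1,r3:Mul1,r4:3
  c5: CDB Add2=11; issue SUB r2<-Add2  regs: r0:6,r1:5,r2:Add2,r3:Mul1,r4:3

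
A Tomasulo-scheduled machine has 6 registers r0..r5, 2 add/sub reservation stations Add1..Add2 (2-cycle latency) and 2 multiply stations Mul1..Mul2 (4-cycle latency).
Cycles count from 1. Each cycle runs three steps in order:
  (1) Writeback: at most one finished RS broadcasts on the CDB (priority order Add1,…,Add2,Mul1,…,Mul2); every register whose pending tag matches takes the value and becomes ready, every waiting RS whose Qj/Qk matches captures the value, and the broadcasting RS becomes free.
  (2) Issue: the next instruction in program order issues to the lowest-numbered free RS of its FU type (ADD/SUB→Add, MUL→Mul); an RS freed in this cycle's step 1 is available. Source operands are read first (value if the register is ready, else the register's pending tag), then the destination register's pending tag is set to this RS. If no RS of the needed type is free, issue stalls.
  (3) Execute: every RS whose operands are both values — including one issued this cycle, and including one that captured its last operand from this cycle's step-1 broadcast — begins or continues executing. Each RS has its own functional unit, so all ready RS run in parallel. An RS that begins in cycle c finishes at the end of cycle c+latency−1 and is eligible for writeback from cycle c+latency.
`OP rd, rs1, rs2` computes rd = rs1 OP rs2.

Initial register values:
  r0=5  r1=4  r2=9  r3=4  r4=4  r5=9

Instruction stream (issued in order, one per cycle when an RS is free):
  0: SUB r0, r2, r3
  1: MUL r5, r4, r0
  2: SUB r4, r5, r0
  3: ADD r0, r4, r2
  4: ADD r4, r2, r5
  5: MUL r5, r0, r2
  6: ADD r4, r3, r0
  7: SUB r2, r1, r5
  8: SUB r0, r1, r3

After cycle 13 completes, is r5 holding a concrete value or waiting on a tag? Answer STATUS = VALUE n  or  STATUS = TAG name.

c1: issue SUB r0<-Add1 | r0:Add1,r1:4,r2:9,r3:4,r4:4,r5:9
c2: issue MUL r5<-Mul1 | r0:Add1,r1:4,r2:9,r3:4,r4:4,r5:Mul1
c3: CDB Add1=5; issue SUB r4<-Add1 | r0:5,r1:4,r2:9,r3:4,r4:Add1,r5:Mul1
c4: issue ADD r0<-Add2 | r0:Add2,r1:4,r2:9,r3:4,r4:Add1,r5:Mul1
c5: stall | r0:Add2,r1:4,r2:9,r3:4,r4:Add1,r5:Mul1
c6: stall | r0:Add2,r1:4,r2:9,r3:4,r4:Add1,r5:Mul1
c7: CDB Mul1=20; stall | r0:Add2,r1:4,r2:9,r3:4,r4:Add1,r5:20
c8: stall | r0:Add2,r1:4,r2:9,r3:4,r4:Add1,r5:20
c9: CDB Add1=15; issue ADD r4<-Add1 | r0:Add2,r1:4,r2:9,r3:4,r4:Add1,r5:20
c10: issue MUL r5<-Mul1 | r0:Add2,r1:4,r2:9,r3:4,r4:Add1,r5:Mul1
c11: CDB Add1=29; issue ADD r4<-Add1 | r0:Add2,r1:4,r2:9,r3:4,r4:Add1,r5:Mul1
c12: CDB Add2=24; issue SUB r2<-Add2 | r0:24,r1:4,r2:Add2,r3:4,r4:Add1,r5:Mul1
c13: stall | r0:24,r1:4,r2:Add2,r3:4,r4:Add1,r5:Mul1

STATUS = TAG Mul1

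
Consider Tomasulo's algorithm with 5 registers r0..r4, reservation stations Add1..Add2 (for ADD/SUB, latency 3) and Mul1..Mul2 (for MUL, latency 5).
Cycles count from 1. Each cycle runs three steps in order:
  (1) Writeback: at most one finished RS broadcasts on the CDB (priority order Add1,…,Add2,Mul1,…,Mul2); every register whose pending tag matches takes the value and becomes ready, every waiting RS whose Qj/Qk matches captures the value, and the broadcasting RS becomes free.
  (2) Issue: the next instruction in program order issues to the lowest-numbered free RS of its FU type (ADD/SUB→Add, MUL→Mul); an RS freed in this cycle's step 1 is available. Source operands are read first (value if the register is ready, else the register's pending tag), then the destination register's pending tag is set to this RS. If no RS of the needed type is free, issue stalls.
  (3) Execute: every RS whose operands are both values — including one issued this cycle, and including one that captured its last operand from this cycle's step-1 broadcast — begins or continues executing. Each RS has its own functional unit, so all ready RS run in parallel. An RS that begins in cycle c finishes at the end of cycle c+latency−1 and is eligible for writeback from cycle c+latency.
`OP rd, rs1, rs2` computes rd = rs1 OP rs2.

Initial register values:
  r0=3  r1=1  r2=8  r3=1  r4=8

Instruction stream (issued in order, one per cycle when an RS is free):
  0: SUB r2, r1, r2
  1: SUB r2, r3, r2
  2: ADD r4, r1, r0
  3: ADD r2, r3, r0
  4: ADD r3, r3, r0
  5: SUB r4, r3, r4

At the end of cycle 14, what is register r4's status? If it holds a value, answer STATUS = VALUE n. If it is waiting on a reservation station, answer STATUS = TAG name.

cycle 1: issue SUB r2<-Add1 // r0:3,r1:1,r2:Add1,r3:1,r4:8
cycle 2: issue SUB r2<-Add2 // r0:3,r1:1,r2:Add2,r3:1,r4:8
cycle 3: stall // r0:3,r1:1,r2:Add2,r3:1,r4:8
cycle 4: CDB Add1=-7; issue ADD r4<-Add1 // r0:3,r1:1,r2:Add2,r3:1,r4:Add1
cycle 5: stall // r0:3,r1:1,r2:Add2,r3:1,r4:Add1
cycle 6: stall // r0:3,r1:1,r2:Add2,r3:1,r4:Add1
cycle 7: CDB Add1=4; issue ADD r2<-Add1 // r0:3,r1:1,r2:Add1,r3:1,r4:4
cycle 8: CDB Add2=8; issue ADD r3<-Add2 // r0:3,r1:1,r2:Add1,r3:Add2,r4:4
cycle 9: stall // r0:3,r1:1,r2:Add1,r3:Add2,r4:4
cycle 10: CDB Add1=4; issue SUB r4<-Add1 // r0:3,r1:1,r2:4,r3:Add2,r4:Add1
cycle 11: CDB Add2=4 // r0:3,r1:1,r2:4,r3:4,r4:Add1
cycle 12: - // r0:3,r1:1,r2:4,r3:4,r4:Add1
cycle 13: - // r0:3,r1:1,r2:4,r3:4,r4:Add1
cycle 14: CDB Add1=0 // r0:3,r1:1,r2:4,r3:4,r4:0

STATUS = VALUE 0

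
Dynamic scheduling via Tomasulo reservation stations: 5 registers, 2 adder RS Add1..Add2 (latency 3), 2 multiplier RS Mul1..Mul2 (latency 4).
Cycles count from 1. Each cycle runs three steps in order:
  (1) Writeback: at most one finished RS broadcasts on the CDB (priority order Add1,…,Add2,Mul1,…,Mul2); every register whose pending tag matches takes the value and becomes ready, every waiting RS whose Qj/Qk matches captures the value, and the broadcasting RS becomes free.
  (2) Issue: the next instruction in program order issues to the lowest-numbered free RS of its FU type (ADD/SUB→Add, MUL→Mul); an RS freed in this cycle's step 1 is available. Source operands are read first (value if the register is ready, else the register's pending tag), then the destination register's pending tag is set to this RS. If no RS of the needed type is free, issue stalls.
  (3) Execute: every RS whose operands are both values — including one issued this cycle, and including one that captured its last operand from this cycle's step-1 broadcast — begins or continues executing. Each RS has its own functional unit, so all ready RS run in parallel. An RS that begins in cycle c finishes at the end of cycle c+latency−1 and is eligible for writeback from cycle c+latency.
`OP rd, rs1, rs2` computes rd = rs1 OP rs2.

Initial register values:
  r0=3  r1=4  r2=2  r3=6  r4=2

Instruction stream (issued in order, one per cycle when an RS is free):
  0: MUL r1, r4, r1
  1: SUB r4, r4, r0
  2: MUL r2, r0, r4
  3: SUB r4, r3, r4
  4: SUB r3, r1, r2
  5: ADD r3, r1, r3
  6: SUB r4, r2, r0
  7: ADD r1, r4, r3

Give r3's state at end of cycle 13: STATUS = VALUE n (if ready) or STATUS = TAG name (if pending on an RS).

STATUS = TAG Add2

cycle 1: issue MUL r1<-Mul1 // r0:3,r1:Mul1,r2:2,r3:6,r4:2
cycle 2: issue SUB r4<-Add1 // r0:3,r1:Mul1,r2:2,r3:6,r4:Add1
cycle 3: issue MUL r2<-Mul2 // r0:3,r1:Mul1,r2:Mul2,r3:6,r4:Add1
cycle 4: issue SUB r4<-Add2 // r0:3,r1:Mul1,r2:Mul2,r3:6,r4:Add2
cycle 5: CDB Add1=-1; issue SUB r3<-Add1 // r0:3,r1:Mul1,r2:Mul2,r3:Add1,r4:Add2
cycle 6: CDB Mul1=8; stall // r0:3,r1:8,r2:Mul2,r3:Add1,r4:Add2
cycle 7: stall // r0:3,r1:8,r2:Mul2,r3:Add1,r4:Add2
cycle 8: CDB Add2=7; issue ADD r3<-Add2 // r0:3,r1:8,r2:Mul2,r3:Add2,r4:7
cycle 9: CDB Mul2=-3; stall // r0:3,r1:8,r2:-3,r3:Add2,r4:7
cycle 10: stall // r0:3,r1:8,r2:-3,r3:Add2,r4:7
cycle 11: stall // r0:3,r1:8,r2:-3,r3:Add2,r4:7
cycle 12: CDB Add1=11; issue SUB r4<-Add1 // r0:3,r1:8,r2:-3,r3:Add2,r4:Add1
cycle 13: stall // r0:3,r1:8,r2:-3,r3:Add2,r4:Add1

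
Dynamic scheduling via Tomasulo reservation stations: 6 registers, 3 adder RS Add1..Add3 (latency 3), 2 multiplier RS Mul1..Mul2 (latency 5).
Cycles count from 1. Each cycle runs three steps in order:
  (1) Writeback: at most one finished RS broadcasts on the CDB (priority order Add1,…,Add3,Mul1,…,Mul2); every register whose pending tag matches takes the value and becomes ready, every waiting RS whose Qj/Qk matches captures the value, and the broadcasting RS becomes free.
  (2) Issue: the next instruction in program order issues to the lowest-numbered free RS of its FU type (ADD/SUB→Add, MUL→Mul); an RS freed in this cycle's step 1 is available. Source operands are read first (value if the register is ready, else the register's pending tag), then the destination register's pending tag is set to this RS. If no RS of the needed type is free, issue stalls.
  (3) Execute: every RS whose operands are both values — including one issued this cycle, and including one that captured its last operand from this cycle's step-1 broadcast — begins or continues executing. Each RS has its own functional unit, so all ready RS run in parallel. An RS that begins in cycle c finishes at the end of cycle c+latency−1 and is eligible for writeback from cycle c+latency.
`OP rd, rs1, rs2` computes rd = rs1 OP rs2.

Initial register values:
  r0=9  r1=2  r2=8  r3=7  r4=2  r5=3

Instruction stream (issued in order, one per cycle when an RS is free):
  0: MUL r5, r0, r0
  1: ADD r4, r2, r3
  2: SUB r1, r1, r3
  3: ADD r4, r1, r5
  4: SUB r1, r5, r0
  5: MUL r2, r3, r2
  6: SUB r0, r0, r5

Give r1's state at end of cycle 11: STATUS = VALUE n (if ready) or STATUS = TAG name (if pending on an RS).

cycle 1: issue MUL r5<-Mul1 // r0:9,r1:2,r2:8,r3:7,r4:2,r5:Mul1
cycle 2: issue ADD r4<-Add1 // r0:9,r1:2,r2:8,r3:7,r4:Add1,r5:Mul1
cycle 3: issue SUB r1<-Add2 // r0:9,r1:Add2,r2:8,r3:7,r4:Add1,r5:Mul1
cycle 4: issue ADD r4<-Add3 // r0:9,r1:Add2,r2:8,r3:7,r4:Add3,r5:Mul1
cycle 5: CDB Add1=15; issue SUB r1<-Add1 // r0:9,r1:Add1,r2:8,r3:7,r4:Add3,r5:Mul1
cycle 6: CDB Add2=-5; issue MUL r2<-Mul2 // r0:9,r1:Add1,r2:Mul2,r3:7,r4:Add3,r5:Mul1
cycle 7: CDB Mul1=81; issue SUB r0<-Add2 // r0:Add2,r1:Add1,r2:Mul2,r3:7,r4:Add3,r5:81
cycle 8: - // r0:Add2,r1:Add1,r2:Mul2,r3:7,r4:Add3,r5:81
cycle 9: - // r0:Add2,r1:Add1,r2:Mul2,r3:7,r4:Add3,r5:81
cycle 10: CDB Add1=72 // r0:Add2,r1:72,r2:Mul2,r3:7,r4:Add3,r5:81
cycle 11: CDB Add2=-72 // r0:-72,r1:72,r2:Mul2,r3:7,r4:Add3,r5:81

STATUS = VALUE 72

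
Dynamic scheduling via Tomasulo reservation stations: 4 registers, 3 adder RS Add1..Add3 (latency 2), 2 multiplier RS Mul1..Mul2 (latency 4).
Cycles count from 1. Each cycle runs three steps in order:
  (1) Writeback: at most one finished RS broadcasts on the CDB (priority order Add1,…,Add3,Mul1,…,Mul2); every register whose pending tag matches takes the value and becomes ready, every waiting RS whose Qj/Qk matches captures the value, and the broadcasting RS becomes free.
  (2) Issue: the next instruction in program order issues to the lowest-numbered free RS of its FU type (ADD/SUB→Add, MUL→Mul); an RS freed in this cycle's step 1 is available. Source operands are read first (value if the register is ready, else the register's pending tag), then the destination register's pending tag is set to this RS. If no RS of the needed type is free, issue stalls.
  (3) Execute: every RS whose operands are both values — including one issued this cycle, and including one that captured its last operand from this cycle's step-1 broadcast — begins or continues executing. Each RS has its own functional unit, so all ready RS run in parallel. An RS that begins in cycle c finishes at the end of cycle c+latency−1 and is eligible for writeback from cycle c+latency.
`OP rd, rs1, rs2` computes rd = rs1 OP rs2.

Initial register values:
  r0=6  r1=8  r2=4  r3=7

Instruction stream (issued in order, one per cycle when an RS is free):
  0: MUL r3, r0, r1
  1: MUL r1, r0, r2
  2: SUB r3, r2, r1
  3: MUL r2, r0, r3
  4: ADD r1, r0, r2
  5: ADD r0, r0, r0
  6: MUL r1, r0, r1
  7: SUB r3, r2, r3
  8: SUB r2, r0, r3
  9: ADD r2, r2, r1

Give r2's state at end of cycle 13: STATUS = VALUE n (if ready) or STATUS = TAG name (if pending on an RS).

cycle 1: issue MUL r3<-Mul1 // r0:6,r1:8,r2:4,r3:Mul1
cycle 2: issue MUL r1<-Mul2 // r0:6,r1:Mul2,r2:4,r3:Mul1
cycle 3: issue SUB r3<-Add1 // r0:6,r1:Mul2,r2:4,r3:Add1
cycle 4: stall // r0:6,r1:Mul2,r2:4,r3:Add1
cycle 5: CDB Mul1=48; issue MUL r2<-Mul1 // r0:6,r1:Mul2,r2:Mul1,r3:Add1
cycle 6: CDB Mul2=24; issue ADD r1<-Add2 // r0:6,r1:Add2,r2:Mul1,r3:Add1
cycle 7: issue ADD r0<-Add3 // r0:Add3,r1:Add2,r2:Mul1,r3:Add1
cycle 8: CDB Add1=-20; issue MUL r1<-Mul2 // r0:Add3,r1:Mul2,r2:Mul1,r3:-20
cycle 9: CDB Add3=12; issue SUB r3<-Add1 // r0:12,r1:Mul2,r2:Mul1,r3:Add1
cycle 10: issue SUB r2<-Add3 // r0:12,r1:Mul2,r2:Add3,r3:Add1
cycle 11: stall // r0:12,r1:Mul2,r2:Add3,r3:Add1
cycle 12: CDB Mul1=-120; stall // r0:12,r1:Mul2,r2:Add3,r3:Add1
cycle 13: stall // r0:12,r1:Mul2,r2:Add3,r3:Add1

STATUS = TAG Add3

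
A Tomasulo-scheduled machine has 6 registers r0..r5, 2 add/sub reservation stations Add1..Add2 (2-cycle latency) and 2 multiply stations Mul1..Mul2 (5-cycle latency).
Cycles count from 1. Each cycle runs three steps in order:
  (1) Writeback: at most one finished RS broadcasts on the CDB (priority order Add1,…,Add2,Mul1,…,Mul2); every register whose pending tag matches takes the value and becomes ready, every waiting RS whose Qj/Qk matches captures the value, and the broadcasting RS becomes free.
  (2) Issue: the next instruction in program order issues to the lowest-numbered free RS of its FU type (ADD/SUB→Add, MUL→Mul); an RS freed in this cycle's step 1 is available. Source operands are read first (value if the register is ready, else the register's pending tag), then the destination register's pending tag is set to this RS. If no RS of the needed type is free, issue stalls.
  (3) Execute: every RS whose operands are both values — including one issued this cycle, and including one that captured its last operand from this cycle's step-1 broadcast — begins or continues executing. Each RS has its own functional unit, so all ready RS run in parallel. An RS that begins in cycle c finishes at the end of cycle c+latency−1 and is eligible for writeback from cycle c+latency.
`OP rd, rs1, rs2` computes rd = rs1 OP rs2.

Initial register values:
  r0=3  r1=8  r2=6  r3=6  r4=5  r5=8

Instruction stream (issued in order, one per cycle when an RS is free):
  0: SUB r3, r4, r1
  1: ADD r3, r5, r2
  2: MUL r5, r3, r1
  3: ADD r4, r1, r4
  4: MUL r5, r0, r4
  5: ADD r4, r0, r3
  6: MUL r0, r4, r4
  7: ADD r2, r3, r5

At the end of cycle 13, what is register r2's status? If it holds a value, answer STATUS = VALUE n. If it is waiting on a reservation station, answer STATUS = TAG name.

c1: issue SUB r3<-Add1 | r0:3,r1:8,r2:6,r3:Add1,r4:5,r5:8
c2: issue ADD r3<-Add2 | r0:3,r1:8,r2:6,r3:Add2,r4:5,r5:8
c3: CDB Add1=-3; issue MUL r5<-Mul1 | r0:3,r1:8,r2:6,r3:Add2,r4:5,r5:Mul1
c4: CDB Add2=14; issue ADD r4<-Add1 | r0:3,r1:8,r2:6,r3:14,r4:Add1,r5:Mul1
c5: issue MUL r5<-Mul2 | r0:3,r1:8,r2:6,r3:14,r4:Add1,r5:Mul2
c6: CDB Add1=13; issue ADD r4<-Add1 | r0:3,r1:8,r2:6,r3:14,r4:Add1,r5:Mul2
c7: stall | r0:3,r1:8,r2:6,r3:14,r4:Add1,r5:Mul2
c8: CDB Add1=17; stall | r0:3,r1:8,r2:6,r3:14,r4:17,r5:Mul2
c9: CDB Mul1=112; issue MUL r0<-Mul1 | r0:Mul1,r1:8,r2:6,r3:14,r4:17,r5:Mul2
c10: issue ADD r2<-Add1 | r0:Mul1,r1:8,r2:Add1,r3:14,r4:17,r5:Mul2
c11: CDB Mul2=39 | r0:Mul1,r1:8,r2:Add1,r3:14,r4:17,r5:39
c12: - | r0:Mul1,r1:8,r2:Add1,r3:14,r4:17,r5:39
c13: CDB Add1=53 | r0:Mul1,r1:8,r2:53,r3:14,r4:17,r5:39

STATUS = VALUE 53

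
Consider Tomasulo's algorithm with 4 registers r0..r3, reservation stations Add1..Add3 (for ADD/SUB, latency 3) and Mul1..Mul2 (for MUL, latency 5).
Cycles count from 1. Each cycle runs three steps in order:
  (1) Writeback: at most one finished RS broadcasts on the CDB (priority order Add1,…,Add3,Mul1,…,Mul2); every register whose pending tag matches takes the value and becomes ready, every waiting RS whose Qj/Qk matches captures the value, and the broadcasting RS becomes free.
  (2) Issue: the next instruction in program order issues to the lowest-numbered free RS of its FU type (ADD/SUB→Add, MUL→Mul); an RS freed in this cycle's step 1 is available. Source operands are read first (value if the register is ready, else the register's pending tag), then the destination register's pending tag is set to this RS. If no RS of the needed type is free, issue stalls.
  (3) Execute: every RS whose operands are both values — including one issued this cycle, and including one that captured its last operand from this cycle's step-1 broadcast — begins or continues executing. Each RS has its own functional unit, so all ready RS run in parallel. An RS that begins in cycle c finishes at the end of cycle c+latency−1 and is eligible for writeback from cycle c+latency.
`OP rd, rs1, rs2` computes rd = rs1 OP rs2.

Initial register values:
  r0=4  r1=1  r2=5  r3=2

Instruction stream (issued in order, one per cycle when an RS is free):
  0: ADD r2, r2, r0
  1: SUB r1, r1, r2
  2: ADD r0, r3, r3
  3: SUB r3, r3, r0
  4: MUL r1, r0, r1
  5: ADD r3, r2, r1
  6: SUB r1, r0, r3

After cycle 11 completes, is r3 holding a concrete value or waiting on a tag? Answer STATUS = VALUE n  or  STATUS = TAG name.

  c1: issue ADD r2<-Add1  regs: r0:4,r1:1,r2:Add1,r3:2
  c2: issue SUB r1<-Add2  regs: r0:4,r1:Add2,r2:Add1,r3:2
  c3: issue ADD r0<-Add3  regs: r0:Add3,r1:Add2,r2:Add1,r3:2
  c4: CDB Add1=9; issue SUB r3<-Add1  regs: r0:Add3,r1:Add2,r2:9,r3:Add1
  c5: issue MUL r1<-Mul1  regs: r0:Add3,r1:Mul1,r2:9,r3:Add1
  c6: CDB Add3=4; issue ADD r3<-Add3  regs: r0:4,r1:Mul1,r2:9,r3:Add3
  c7: CDB Add2=-8; issue SUB r1<-Add2  regs: r0:4,r1:Add2,r2:9,r3:Add3
  c8: -  regs: r0:4,r1:Add2,r2:9,r3:Add3
  c9: CDB Add1=-2  regs: r0:4,r1:Add2,r2:9,r3:Add3
  c10: -  regs: r0:4,r1:Add2,r2:9,r3:Add3
  c11: -  regs: r0:4,r1:Add2,r2:9,r3:Add3

STATUS = TAG Add3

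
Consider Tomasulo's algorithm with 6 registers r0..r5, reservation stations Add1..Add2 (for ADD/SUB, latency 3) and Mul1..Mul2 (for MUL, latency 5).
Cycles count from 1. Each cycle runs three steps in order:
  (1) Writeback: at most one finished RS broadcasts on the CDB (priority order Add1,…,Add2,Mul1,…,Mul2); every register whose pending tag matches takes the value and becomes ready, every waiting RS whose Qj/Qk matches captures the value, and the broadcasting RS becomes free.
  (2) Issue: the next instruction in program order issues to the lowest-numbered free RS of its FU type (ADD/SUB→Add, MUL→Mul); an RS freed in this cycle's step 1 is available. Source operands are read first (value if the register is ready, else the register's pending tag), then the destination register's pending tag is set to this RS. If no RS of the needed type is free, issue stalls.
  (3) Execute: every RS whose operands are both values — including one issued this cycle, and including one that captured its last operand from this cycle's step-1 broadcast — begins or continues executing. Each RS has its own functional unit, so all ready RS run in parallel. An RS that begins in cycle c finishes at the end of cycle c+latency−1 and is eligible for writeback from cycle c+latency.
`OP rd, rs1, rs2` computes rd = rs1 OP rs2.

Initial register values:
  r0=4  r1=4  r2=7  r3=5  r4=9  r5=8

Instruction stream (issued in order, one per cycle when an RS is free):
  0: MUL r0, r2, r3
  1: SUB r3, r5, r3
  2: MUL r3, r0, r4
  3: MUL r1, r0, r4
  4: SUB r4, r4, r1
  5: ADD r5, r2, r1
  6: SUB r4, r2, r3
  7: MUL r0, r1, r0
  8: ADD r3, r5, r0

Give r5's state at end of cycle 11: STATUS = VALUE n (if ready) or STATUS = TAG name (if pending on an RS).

STATUS = TAG Add2

c1: issue MUL r0<-Mul1 | r0:Mul1,r1:4,r2:7,r3:5,r4:9,r5:8
c2: issue SUB r3<-Add1 | r0:Mul1,r1:4,r2:7,r3:Add1,r4:9,r5:8
c3: issue MUL r3<-Mul2 | r0:Mul1,r1:4,r2:7,r3:Mul2,r4:9,r5:8
c4: stall | r0:Mul1,r1:4,r2:7,r3:Mul2,r4:9,r5:8
c5: CDB Add1=3; stall | r0:Mul1,r1:4,r2:7,r3:Mul2,r4:9,r5:8
c6: CDB Mul1=35; issue MUL r1<-Mul1 | r0:35,r1:Mul1,r2:7,r3:Mul2,r4:9,r5:8
c7: issue SUB r4<-Add1 | r0:35,r1:Mul1,r2:7,r3:Mul2,r4:Add1,r5:8
c8: issue ADD r5<-Add2 | r0:35,r1:Mul1,r2:7,r3:Mul2,r4:Add1,r5:Add2
c9: stall | r0:35,r1:Mul1,r2:7,r3:Mul2,r4:Add1,r5:Add2
c10: stall | r0:35,r1:Mul1,r2:7,r3:Mul2,r4:Add1,r5:Add2
c11: CDB Mul1=315; stall | r0:35,r1:315,r2:7,r3:Mul2,r4:Add1,r5:Add2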